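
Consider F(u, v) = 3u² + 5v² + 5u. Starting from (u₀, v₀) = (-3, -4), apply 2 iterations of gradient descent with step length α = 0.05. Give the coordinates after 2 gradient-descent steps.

∇F = (6u + 5, 10v)
(u₁, v₁) = (-3, -4) − 0.05·(-13, -40) = (-2.35, -2)
(u₂, v₂) = (-2.35, -2) − 0.05·(-9.1, -20) = (-1.895, -1)

(-1.895, -1)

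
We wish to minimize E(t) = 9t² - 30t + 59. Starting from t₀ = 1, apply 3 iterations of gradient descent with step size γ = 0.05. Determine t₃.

E′(t) = 18t - 30
t₁ = 1 − 0.05·(-12) = 1.6
t₂ = 1.6 − 0.05·(-1.2) = 1.66
t₃ = 1.66 − 0.05·(-0.12) = 1.666

1.666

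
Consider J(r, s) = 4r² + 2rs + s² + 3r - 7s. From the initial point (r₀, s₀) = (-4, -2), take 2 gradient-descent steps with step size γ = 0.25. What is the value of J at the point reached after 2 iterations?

124.6875

∇J = (8r + 2s + 3, 2r + 2s - 7)
(r₁, s₁) = (-4, -2) − 0.25·(-33, -19) = (4.25, 2.75)
(r₂, s₂) = (4.25, 2.75) − 0.25·(42.5, 7) = (-6.375, 1)
J(-6.375, 1) = 124.6875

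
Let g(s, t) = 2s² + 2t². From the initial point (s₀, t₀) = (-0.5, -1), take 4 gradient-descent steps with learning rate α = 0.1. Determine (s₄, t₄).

(-0.0648, -0.1296)

∇g = (4s, 4t)
(s₁, t₁) = (-0.5, -1) − 0.1·(-2, -4) = (-0.3, -0.6)
(s₂, t₂) = (-0.3, -0.6) − 0.1·(-1.2, -2.4) = (-0.18, -0.36)
(s₃, t₃) = (-0.18, -0.36) − 0.1·(-0.72, -1.44) = (-0.108, -0.216)
(s₄, t₄) = (-0.108, -0.216) − 0.1·(-0.432, -0.864) = (-0.0648, -0.1296)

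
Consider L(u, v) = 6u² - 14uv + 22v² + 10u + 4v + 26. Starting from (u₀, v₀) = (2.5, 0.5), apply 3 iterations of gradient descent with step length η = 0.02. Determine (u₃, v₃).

(1.000192, 0.37088)

∇L = (12u - 14v + 10, -14u + 44v + 4)
Step 1: at (2.5, 0.5), ∇L = (33, -9) → (2.5, 0.5) − 0.02·(33, -9) = (1.84, 0.68)
Step 2: at (1.84, 0.68), ∇L = (22.56, 8.16) → (1.84, 0.68) − 0.02·(22.56, 8.16) = (1.3888, 0.5168)
Step 3: at (1.3888, 0.5168), ∇L = (19.4304, 7.296) → (1.3888, 0.5168) − 0.02·(19.4304, 7.296) = (1.000192, 0.37088)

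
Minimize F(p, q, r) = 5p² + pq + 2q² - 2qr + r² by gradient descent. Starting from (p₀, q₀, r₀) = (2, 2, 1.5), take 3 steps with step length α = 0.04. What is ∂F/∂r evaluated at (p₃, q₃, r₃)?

0.344384

∇F = (10p + q, p + 4q - 2r, -2q + 2r)
(p₁, q₁, r₁) = (2, 2, 1.5) − 0.04·(22, 7, -1) = (1.12, 1.72, 1.54)
(p₂, q₂, r₂) = (1.12, 1.72, 1.54) − 0.04·(12.92, 4.92, -0.36) = (0.6032, 1.5232, 1.5544)
(p₃, q₃, r₃) = (0.6032, 1.5232, 1.5544) − 0.04·(7.5552, 3.5872, 0.0624) = (0.300992, 1.379712, 1.551904)
∂F/∂r at (0.300992, 1.379712, 1.551904) = 0.344384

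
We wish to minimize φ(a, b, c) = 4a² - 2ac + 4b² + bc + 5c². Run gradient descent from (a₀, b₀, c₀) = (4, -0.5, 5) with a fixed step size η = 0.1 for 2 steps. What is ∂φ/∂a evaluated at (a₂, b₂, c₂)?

∇φ = (8a - 2c, 8b + c, -2a + b + 10c)
(a₁, b₁, c₁) = (4, -0.5, 5) − 0.1·(22, 1, 41.5) = (1.8, -0.6, 0.85)
(a₂, b₂, c₂) = (1.8, -0.6, 0.85) − 0.1·(12.7, -3.95, 4.3) = (0.53, -0.205, 0.42)
∂φ/∂a at (0.53, -0.205, 0.42) = 3.4

3.4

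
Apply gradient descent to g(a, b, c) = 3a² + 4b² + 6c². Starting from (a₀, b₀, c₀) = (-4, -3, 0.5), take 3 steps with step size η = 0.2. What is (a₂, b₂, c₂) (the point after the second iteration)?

(-0.16, -1.08, 0.98)

∇g = (6a, 8b, 12c)
Step 1: at (-4, -3, 0.5), ∇g = (-24, -24, 6) → (-4, -3, 0.5) − 0.2·(-24, -24, 6) = (0.8, 1.8, -0.7)
Step 2: at (0.8, 1.8, -0.7), ∇g = (4.8, 14.4, -8.4) → (0.8, 1.8, -0.7) − 0.2·(4.8, 14.4, -8.4) = (-0.16, -1.08, 0.98)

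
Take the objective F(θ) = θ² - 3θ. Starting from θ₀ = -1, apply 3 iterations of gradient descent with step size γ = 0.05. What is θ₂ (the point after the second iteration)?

-0.525

F′(θ) = 2θ - 3
θ₁ = -1 − 0.05·(-5) = -0.75
θ₂ = -0.75 − 0.05·(-4.5) = -0.525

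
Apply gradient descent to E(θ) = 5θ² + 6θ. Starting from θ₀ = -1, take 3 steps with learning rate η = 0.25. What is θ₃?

0.75

E′(θ) = 10θ + 6
Step 1: E′(-1) = -4; θ₁ = -1 − 0.25·(-4) = 0
Step 2: E′(0) = 6; θ₂ = 0 − 0.25·6 = -1.5
Step 3: E′(-1.5) = -9; θ₃ = -1.5 − 0.25·(-9) = 0.75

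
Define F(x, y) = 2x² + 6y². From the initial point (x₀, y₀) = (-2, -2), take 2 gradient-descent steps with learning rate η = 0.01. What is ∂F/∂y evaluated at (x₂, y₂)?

-18.5856

∇F = (4x, 12y)
(x₁, y₁) = (-2, -2) − 0.01·(-8, -24) = (-1.92, -1.76)
(x₂, y₂) = (-1.92, -1.76) − 0.01·(-7.68, -21.12) = (-1.8432, -1.5488)
∂F/∂y at (-1.8432, -1.5488) = -18.5856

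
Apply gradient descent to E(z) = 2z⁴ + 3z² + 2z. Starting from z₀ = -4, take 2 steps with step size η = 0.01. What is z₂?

E′(z) = 8z³ + 6z + 2
Step 1: E′(-4) = -534; z₁ = -4 − 0.01·(-534) = 1.34
Step 2: E′(1.34) = 29.288832; z₂ = 1.34 − 0.01·29.288832 = 1.04711168

1.04711168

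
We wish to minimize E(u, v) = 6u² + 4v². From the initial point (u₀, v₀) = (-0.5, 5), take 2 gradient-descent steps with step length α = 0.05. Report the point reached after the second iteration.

(-0.08, 1.8)

∇E = (12u, 8v)
Step 1: at (-0.5, 5), ∇E = (-6, 40) → (-0.5, 5) − 0.05·(-6, 40) = (-0.2, 3)
Step 2: at (-0.2, 3), ∇E = (-2.4, 24) → (-0.2, 3) − 0.05·(-2.4, 24) = (-0.08, 1.8)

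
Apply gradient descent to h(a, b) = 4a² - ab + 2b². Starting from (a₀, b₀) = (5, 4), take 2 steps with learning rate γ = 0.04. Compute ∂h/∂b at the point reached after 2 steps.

9.968

∇h = (8a - b, -a + 4b)
Step 1: at (5, 4), ∇h = (36, 11) → (5, 4) − 0.04·(36, 11) = (3.56, 3.56)
Step 2: at (3.56, 3.56), ∇h = (24.92, 10.68) → (3.56, 3.56) − 0.04·(24.92, 10.68) = (2.5632, 3.1328)
∂h/∂b at (2.5632, 3.1328) = 9.968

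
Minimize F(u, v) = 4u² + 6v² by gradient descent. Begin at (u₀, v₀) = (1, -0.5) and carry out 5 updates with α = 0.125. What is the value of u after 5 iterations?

0

∇F = (8u, 12v)
Step 1: at (1, -0.5), ∇F = (8, -6) → (1, -0.5) − 0.125·(8, -6) = (0, 0.25)
Step 2: at (0, 0.25), ∇F = (0, 3) → (0, 0.25) − 0.125·(0, 3) = (0, -0.125)
Step 3: at (0, -0.125), ∇F = (0, -1.5) → (0, -0.125) − 0.125·(0, -1.5) = (0, 0.0625)
Step 4: at (0, 0.0625), ∇F = (0, 0.75) → (0, 0.0625) − 0.125·(0, 0.75) = (0, -0.03125)
Step 5: at (0, -0.03125), ∇F = (0, -0.375) → (0, -0.03125) − 0.125·(0, -0.375) = (0, 0.015625)
u = 0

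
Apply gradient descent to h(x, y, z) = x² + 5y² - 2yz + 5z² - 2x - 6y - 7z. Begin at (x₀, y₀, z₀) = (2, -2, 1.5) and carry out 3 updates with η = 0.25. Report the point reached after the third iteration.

(1.125, 15.5, -11.75)

∇h = (2x - 2, 10y - 2z - 6, -2y + 10z - 7)
Step 1: at (2, -2, 1.5), ∇h = (2, -29, 12) → (2, -2, 1.5) − 0.25·(2, -29, 12) = (1.5, 5.25, -1.5)
Step 2: at (1.5, 5.25, -1.5), ∇h = (1, 49.5, -32.5) → (1.5, 5.25, -1.5) − 0.25·(1, 49.5, -32.5) = (1.25, -7.125, 6.625)
Step 3: at (1.25, -7.125, 6.625), ∇h = (0.5, -90.5, 73.5) → (1.25, -7.125, 6.625) − 0.25·(0.5, -90.5, 73.5) = (1.125, 15.5, -11.75)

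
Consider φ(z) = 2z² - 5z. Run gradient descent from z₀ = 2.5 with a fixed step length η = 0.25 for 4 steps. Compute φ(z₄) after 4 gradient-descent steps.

-3.125

φ′(z) = 4z - 5
z₁ = 2.5 − 0.25·5 = 1.25
z₂ = 1.25 − 0.25·0 = 1.25
z₃ = 1.25 − 0.25·0 = 1.25
z₄ = 1.25 − 0.25·0 = 1.25
φ(1.25) = -3.125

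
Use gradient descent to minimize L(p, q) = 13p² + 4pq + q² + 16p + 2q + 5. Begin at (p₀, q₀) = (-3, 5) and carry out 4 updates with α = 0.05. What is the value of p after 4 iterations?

∇L = (26p + 4q + 16, 4p + 2q + 2)
Step 1: at (-3, 5), ∇L = (-42, 0) → (-3, 5) − 0.05·(-42, 0) = (-0.9, 5)
Step 2: at (-0.9, 5), ∇L = (12.6, 8.4) → (-0.9, 5) − 0.05·(12.6, 8.4) = (-1.53, 4.58)
Step 3: at (-1.53, 4.58), ∇L = (-5.46, 5.04) → (-1.53, 4.58) − 0.05·(-5.46, 5.04) = (-1.257, 4.328)
Step 4: at (-1.257, 4.328), ∇L = (0.63, 5.628) → (-1.257, 4.328) − 0.05·(0.63, 5.628) = (-1.2885, 4.0466)
p = -1.2885

-1.2885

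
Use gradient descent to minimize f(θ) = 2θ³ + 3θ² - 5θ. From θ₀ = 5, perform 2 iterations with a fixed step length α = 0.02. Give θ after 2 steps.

f′(θ) = 6θ² + 6θ - 5
θ₁ = 5 − 0.02·175 = 1.5
θ₂ = 1.5 − 0.02·17.5 = 1.15

1.15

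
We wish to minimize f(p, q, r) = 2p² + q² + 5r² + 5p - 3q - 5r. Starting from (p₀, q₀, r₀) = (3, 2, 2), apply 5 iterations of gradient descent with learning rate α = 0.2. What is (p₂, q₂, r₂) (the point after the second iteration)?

∇f = (4p + 5, 2q - 3, 10r - 5)
(p₁, q₁, r₁) = (3, 2, 2) − 0.2·(17, 1, 15) = (-0.4, 1.8, -1)
(p₂, q₂, r₂) = (-0.4, 1.8, -1) − 0.2·(3.4, 0.6, -15) = (-1.08, 1.68, 2)

(-1.08, 1.68, 2)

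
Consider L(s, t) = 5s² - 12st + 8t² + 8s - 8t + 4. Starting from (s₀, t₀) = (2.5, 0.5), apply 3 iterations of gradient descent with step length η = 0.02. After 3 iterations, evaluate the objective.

6.295408201728

∇L = (10s - 12t + 8, -12s + 16t - 8)
Step 1: at (2.5, 0.5), ∇L = (27, -30) → (2.5, 0.5) − 0.02·(27, -30) = (1.96, 1.1)
Step 2: at (1.96, 1.1), ∇L = (14.4, -13.92) → (1.96, 1.1) − 0.02·(14.4, -13.92) = (1.672, 1.3784)
Step 3: at (1.672, 1.3784), ∇L = (8.1792, -6.0096) → (1.672, 1.3784) − 0.02·(8.1792, -6.0096) = (1.508416, 1.498592)
L(1.508416, 1.498592) = 6.295408201728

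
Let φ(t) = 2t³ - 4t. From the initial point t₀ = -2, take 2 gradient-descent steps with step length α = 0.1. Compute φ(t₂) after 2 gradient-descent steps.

φ′(t) = 6t² - 4
Step 1: φ′(-2) = 20; t₁ = -2 − 0.1·20 = -4
Step 2: φ′(-4) = 92; t₂ = -4 − 0.1·92 = -13.2
φ(-13.2) = -4547.136

-4547.136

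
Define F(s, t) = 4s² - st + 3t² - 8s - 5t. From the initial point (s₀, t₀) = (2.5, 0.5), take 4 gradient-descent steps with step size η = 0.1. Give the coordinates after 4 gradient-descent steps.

(1.12915, 1.02245)

∇F = (8s - t - 8, -s + 6t - 5)
(s₁, t₁) = (2.5, 0.5) − 0.1·(11.5, -4.5) = (1.35, 0.95)
(s₂, t₂) = (1.35, 0.95) − 0.1·(1.85, -0.65) = (1.165, 1.015)
(s₃, t₃) = (1.165, 1.015) − 0.1·(0.305, -0.075) = (1.1345, 1.0225)
(s₄, t₄) = (1.1345, 1.0225) − 0.1·(0.0535, 0.0005) = (1.12915, 1.02245)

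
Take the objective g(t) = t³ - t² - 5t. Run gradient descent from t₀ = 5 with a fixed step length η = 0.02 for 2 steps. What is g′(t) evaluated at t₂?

g′(t) = 3t² - 2t - 5
t₁ = 5 − 0.02·60 = 3.8
t₂ = 3.8 − 0.02·30.72 = 3.1856
g′(t) at (3.1856) = 19.07294208

19.07294208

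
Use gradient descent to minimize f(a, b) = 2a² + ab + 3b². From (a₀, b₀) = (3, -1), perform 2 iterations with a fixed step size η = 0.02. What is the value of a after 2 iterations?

2.5764

∇f = (4a + b, a + 6b)
Step 1: at (3, -1), ∇f = (11, -3) → (3, -1) − 0.02·(11, -3) = (2.78, -0.94)
Step 2: at (2.78, -0.94), ∇f = (10.18, -2.86) → (2.78, -0.94) − 0.02·(10.18, -2.86) = (2.5764, -0.8828)
a = 2.5764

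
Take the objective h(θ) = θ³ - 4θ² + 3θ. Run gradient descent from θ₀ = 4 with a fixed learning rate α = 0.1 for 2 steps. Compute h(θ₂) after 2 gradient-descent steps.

h′(θ) = 3θ² - 8θ + 3
Step 1: h′(4) = 19; θ₁ = 4 − 0.1·19 = 2.1
Step 2: h′(2.1) = -0.57; θ₂ = 2.1 − 0.1·(-0.57) = 2.157
h(2.157) = -2.103832107

-2.103832107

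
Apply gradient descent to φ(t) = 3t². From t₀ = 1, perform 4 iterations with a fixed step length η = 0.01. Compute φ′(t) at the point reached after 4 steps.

4.68449376

φ′(t) = 6t
t₁ = 1 − 0.01·6 = 0.94
t₂ = 0.94 − 0.01·5.64 = 0.8836
t₃ = 0.8836 − 0.01·5.3016 = 0.830584
t₄ = 0.830584 − 0.01·4.983504 = 0.78074896
φ′(t) at (0.78074896) = 4.68449376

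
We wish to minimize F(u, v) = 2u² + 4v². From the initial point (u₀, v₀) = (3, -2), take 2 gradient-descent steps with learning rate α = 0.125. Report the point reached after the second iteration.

∇F = (4u, 8v)
Step 1: at (3, -2), ∇F = (12, -16) → (3, -2) − 0.125·(12, -16) = (1.5, 0)
Step 2: at (1.5, 0), ∇F = (6, 0) → (1.5, 0) − 0.125·(6, 0) = (0.75, 0)

(0.75, 0)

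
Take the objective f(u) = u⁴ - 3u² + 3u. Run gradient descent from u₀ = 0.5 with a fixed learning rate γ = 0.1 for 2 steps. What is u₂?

f′(u) = 4u³ - 6u + 3
u₁ = 0.5 − 0.1·0.5 = 0.45
u₂ = 0.45 − 0.1·0.6645 = 0.38355

0.38355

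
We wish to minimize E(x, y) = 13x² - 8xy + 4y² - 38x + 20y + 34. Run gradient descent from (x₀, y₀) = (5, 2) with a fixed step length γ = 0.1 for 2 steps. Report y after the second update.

∇E = (26x - 8y - 38, -8x + 8y + 20)
Step 1: at (5, 2), ∇E = (76, -4) → (5, 2) − 0.1·(76, -4) = (-2.6, 2.4)
Step 2: at (-2.6, 2.4), ∇E = (-124.8, 60) → (-2.6, 2.4) − 0.1·(-124.8, 60) = (9.88, -3.6)
y = -3.6

-3.6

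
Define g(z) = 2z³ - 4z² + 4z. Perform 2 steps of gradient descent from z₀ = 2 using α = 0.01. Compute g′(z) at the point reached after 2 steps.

8.748185573376

g′(z) = 6z² - 8z + 4
z₁ = 2 − 0.01·12 = 1.88
z₂ = 1.88 − 0.01·10.1664 = 1.778336
g′(z) at (1.778336) = 8.748185573376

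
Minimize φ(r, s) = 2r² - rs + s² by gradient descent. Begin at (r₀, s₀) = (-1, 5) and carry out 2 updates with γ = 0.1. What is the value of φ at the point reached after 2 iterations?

8.8636

∇φ = (4r - s, -r + 2s)
(r₁, s₁) = (-1, 5) − 0.1·(-9, 11) = (-0.1, 3.9)
(r₂, s₂) = (-0.1, 3.9) − 0.1·(-4.3, 7.9) = (0.33, 3.11)
φ(0.33, 3.11) = 8.8636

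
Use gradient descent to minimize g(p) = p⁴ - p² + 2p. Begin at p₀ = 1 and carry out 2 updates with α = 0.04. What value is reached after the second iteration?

0.73236736

g′(p) = 4p³ - 2p + 2
p₁ = 1 − 0.04·4 = 0.84
p₂ = 0.84 − 0.04·2.690816 = 0.73236736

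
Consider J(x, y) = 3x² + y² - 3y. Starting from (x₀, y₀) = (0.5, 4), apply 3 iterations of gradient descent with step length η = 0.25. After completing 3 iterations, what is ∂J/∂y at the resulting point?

∇J = (6x, 2y - 3)
Step 1: at (0.5, 4), ∇J = (3, 5) → (0.5, 4) − 0.25·(3, 5) = (-0.25, 2.75)
Step 2: at (-0.25, 2.75), ∇J = (-1.5, 2.5) → (-0.25, 2.75) − 0.25·(-1.5, 2.5) = (0.125, 2.125)
Step 3: at (0.125, 2.125), ∇J = (0.75, 1.25) → (0.125, 2.125) − 0.25·(0.75, 1.25) = (-0.0625, 1.8125)
∂J/∂y at (-0.0625, 1.8125) = 0.625

0.625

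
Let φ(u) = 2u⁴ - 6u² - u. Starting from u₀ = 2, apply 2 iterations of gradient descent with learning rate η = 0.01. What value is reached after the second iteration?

1.47933752

φ′(u) = 8u³ - 12u - 1
u₁ = 2 − 0.01·39 = 1.61
u₂ = 1.61 − 0.01·13.066248 = 1.47933752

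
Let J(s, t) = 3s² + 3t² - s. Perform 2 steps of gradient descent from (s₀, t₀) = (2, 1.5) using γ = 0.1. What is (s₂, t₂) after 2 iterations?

∇J = (6s - 1, 6t)
(s₁, t₁) = (2, 1.5) − 0.1·(11, 9) = (0.9, 0.6)
(s₂, t₂) = (0.9, 0.6) − 0.1·(4.4, 3.6) = (0.46, 0.24)

(0.46, 0.24)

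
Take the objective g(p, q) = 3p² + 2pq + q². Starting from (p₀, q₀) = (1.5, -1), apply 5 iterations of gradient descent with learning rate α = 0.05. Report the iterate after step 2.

(0.91, -1.06)

∇g = (6p + 2q, 2p + 2q)
(p₁, q₁) = (1.5, -1) − 0.05·(7, 1) = (1.15, -1.05)
(p₂, q₂) = (1.15, -1.05) − 0.05·(4.8, 0.2) = (0.91, -1.06)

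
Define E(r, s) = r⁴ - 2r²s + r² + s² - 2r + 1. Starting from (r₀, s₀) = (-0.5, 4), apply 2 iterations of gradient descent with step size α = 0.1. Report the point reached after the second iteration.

∇E = (4r³ - 4rs + 2r - 2, -2r² + 2s)
Step 1: at (-0.5, 4), ∇E = (4.5, 7.5) → (-0.5, 4) − 0.1·(4.5, 7.5) = (-0.95, 3.25)
Step 2: at (-0.95, 3.25), ∇E = (5.0205, 4.695) → (-0.95, 3.25) − 0.1·(5.0205, 4.695) = (-1.45205, 2.7805)

(-1.45205, 2.7805)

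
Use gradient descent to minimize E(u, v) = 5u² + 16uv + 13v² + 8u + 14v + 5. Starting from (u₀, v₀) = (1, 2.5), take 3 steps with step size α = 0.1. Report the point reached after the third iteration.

∇E = (10u + 16v + 8, 16u + 26v + 14)
Step 1: at (1, 2.5), ∇E = (58, 95) → (1, 2.5) − 0.1·(58, 95) = (-4.8, -7)
Step 2: at (-4.8, -7), ∇E = (-152, -244.8) → (-4.8, -7) − 0.1·(-152, -244.8) = (10.4, 17.48)
Step 3: at (10.4, 17.48), ∇E = (391.68, 634.88) → (10.4, 17.48) − 0.1·(391.68, 634.88) = (-28.768, -46.008)

(-28.768, -46.008)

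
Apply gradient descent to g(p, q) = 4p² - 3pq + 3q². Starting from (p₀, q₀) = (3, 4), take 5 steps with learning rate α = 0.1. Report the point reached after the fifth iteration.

(0.25974, 0.36037)

∇g = (8p - 3q, -3p + 6q)
Step 1: at (3, 4), ∇g = (12, 15) → (3, 4) − 0.1·(12, 15) = (1.8, 2.5)
Step 2: at (1.8, 2.5), ∇g = (6.9, 9.6) → (1.8, 2.5) − 0.1·(6.9, 9.6) = (1.11, 1.54)
Step 3: at (1.11, 1.54), ∇g = (4.26, 5.91) → (1.11, 1.54) − 0.1·(4.26, 5.91) = (0.684, 0.949)
Step 4: at (0.684, 0.949), ∇g = (2.625, 3.642) → (0.684, 0.949) − 0.1·(2.625, 3.642) = (0.4215, 0.5848)
Step 5: at (0.4215, 0.5848), ∇g = (1.6176, 2.2443) → (0.4215, 0.5848) − 0.1·(1.6176, 2.2443) = (0.25974, 0.36037)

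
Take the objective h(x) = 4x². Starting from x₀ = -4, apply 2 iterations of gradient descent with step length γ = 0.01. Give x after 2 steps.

h′(x) = 8x
Step 1: h′(-4) = -32; x₁ = -4 − 0.01·(-32) = -3.68
Step 2: h′(-3.68) = -29.44; x₂ = -3.68 − 0.01·(-29.44) = -3.3856

-3.3856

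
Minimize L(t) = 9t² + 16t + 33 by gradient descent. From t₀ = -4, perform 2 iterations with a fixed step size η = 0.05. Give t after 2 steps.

-0.92

L′(t) = 18t + 16
t₁ = -4 − 0.05·(-56) = -1.2
t₂ = -1.2 − 0.05·(-5.6) = -0.92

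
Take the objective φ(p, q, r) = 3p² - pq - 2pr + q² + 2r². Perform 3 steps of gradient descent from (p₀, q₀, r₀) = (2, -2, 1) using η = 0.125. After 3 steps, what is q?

∇φ = (6p - q - 2r, -p + 2q, -2p + 4r)
(p₁, q₁, r₁) = (2, -2, 1) − 0.125·(12, -6, 0) = (0.5, -1.25, 1)
(p₂, q₂, r₂) = (0.5, -1.25, 1) − 0.125·(2.25, -3, 3) = (0.21875, -0.875, 0.625)
(p₃, q₃, r₃) = (0.21875, -0.875, 0.625) − 0.125·(0.9375, -1.96875, 2.0625) = (0.1015625, -0.62890625, 0.3671875)
q = -0.62890625

-0.62890625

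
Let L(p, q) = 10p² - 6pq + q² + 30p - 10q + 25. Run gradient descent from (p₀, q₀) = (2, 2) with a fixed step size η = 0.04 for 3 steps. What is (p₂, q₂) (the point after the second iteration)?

∇L = (20p - 6q + 30, -6p + 2q - 10)
(p₁, q₁) = (2, 2) − 0.04·(58, -18) = (-0.32, 2.72)
(p₂, q₂) = (-0.32, 2.72) − 0.04·(7.28, -2.64) = (-0.6112, 2.8256)

(-0.6112, 2.8256)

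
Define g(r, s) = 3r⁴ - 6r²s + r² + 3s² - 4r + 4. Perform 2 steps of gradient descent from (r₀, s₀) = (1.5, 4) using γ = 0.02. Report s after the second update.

3.8899

∇g = (12r³ - 12rs + 2r - 4, -6r² + 6s)
(r₁, s₁) = (1.5, 4) − 0.02·(-32.5, 10.5) = (2.15, 3.79)
(r₂, s₂) = (2.15, 3.79) − 0.02·(21.7785, -4.995) = (1.71443, 3.8899)
s = 3.8899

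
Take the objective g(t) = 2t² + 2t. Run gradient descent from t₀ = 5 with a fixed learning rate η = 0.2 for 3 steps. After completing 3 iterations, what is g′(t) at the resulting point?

g′(t) = 4t + 2
Step 1: g′(5) = 22; t₁ = 5 − 0.2·22 = 0.6
Step 2: g′(0.6) = 4.4; t₂ = 0.6 − 0.2·4.4 = -0.28
Step 3: g′(-0.28) = 0.88; t₃ = -0.28 − 0.2·0.88 = -0.456
g′(t) at (-0.456) = 0.176

0.176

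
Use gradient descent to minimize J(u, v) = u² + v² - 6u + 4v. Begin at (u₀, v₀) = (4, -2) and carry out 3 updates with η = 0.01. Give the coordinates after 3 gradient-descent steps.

∇J = (2u - 6, 2v + 4)
Step 1: at (4, -2), ∇J = (2, 0) → (4, -2) − 0.01·(2, 0) = (3.98, -2)
Step 2: at (3.98, -2), ∇J = (1.96, 0) → (3.98, -2) − 0.01·(1.96, 0) = (3.9604, -2)
Step 3: at (3.9604, -2), ∇J = (1.9208, 0) → (3.9604, -2) − 0.01·(1.9208, 0) = (3.941192, -2)

(3.941192, -2)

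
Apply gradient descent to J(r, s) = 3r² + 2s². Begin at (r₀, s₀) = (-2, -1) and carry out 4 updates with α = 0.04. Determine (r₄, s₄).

(-0.66724352, -0.49787136)

∇J = (6r, 4s)
Step 1: at (-2, -1), ∇J = (-12, -4) → (-2, -1) − 0.04·(-12, -4) = (-1.52, -0.84)
Step 2: at (-1.52, -0.84), ∇J = (-9.12, -3.36) → (-1.52, -0.84) − 0.04·(-9.12, -3.36) = (-1.1552, -0.7056)
Step 3: at (-1.1552, -0.7056), ∇J = (-6.9312, -2.8224) → (-1.1552, -0.7056) − 0.04·(-6.9312, -2.8224) = (-0.877952, -0.592704)
Step 4: at (-0.877952, -0.592704), ∇J = (-5.267712, -2.370816) → (-0.877952, -0.592704) − 0.04·(-5.267712, -2.370816) = (-0.66724352, -0.49787136)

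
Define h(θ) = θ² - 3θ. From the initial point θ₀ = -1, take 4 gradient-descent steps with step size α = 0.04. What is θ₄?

h′(θ) = 2θ - 3
θ₁ = -1 − 0.04·(-5) = -0.8
θ₂ = -0.8 − 0.04·(-4.6) = -0.616
θ₃ = -0.616 − 0.04·(-4.232) = -0.44672
θ₄ = -0.44672 − 0.04·(-3.89344) = -0.2909824

-0.2909824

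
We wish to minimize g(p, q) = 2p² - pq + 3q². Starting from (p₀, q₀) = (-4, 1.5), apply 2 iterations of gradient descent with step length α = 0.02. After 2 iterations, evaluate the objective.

∇g = (4p - q, -p + 6q)
(p₁, q₁) = (-4, 1.5) − 0.02·(-17.5, 13) = (-3.65, 1.24)
(p₂, q₂) = (-3.65, 1.24) − 0.02·(-15.84, 11.09) = (-3.3332, 1.0182)
g(-3.3332, 1.0182) = 28.72450244

28.72450244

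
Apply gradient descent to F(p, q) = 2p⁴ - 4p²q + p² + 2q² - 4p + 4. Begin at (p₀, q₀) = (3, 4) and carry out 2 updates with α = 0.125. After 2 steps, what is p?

1749.953125

∇F = (8p³ - 8pq + 2p - 4, -4p² + 4q)
(p₁, q₁) = (3, 4) − 0.125·(122, -20) = (-12.25, 6.5)
(p₂, q₂) = (-12.25, 6.5) − 0.125·(-14097.625, -574.25) = (1749.953125, 78.28125)
p = 1749.953125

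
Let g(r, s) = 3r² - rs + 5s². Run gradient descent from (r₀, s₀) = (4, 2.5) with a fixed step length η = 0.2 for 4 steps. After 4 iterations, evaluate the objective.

16.970752

∇g = (6r - s, -r + 10s)
Step 1: at (4, 2.5), ∇g = (21.5, 21) → (4, 2.5) − 0.2·(21.5, 21) = (-0.3, -1.7)
Step 2: at (-0.3, -1.7), ∇g = (-0.1, -16.7) → (-0.3, -1.7) − 0.2·(-0.1, -16.7) = (-0.28, 1.64)
Step 3: at (-0.28, 1.64), ∇g = (-3.32, 16.68) → (-0.28, 1.64) − 0.2·(-3.32, 16.68) = (0.384, -1.696)
Step 4: at (0.384, -1.696), ∇g = (4, -17.344) → (0.384, -1.696) − 0.2·(4, -17.344) = (-0.416, 1.7728)
g(-0.416, 1.7728) = 16.970752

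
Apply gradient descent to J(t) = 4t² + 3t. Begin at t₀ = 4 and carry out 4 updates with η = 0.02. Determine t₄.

1.8031872

J′(t) = 8t + 3
t₁ = 4 − 0.02·35 = 3.3
t₂ = 3.3 − 0.02·29.4 = 2.712
t₃ = 2.712 − 0.02·24.696 = 2.21808
t₄ = 2.21808 − 0.02·20.74464 = 1.8031872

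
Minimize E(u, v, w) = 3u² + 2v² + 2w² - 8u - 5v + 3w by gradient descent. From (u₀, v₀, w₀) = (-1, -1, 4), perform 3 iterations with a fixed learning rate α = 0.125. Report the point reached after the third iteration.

∇E = (6u - 8, 4v - 5, 4w + 3)
(u₁, v₁, w₁) = (-1, -1, 4) − 0.125·(-14, -9, 19) = (0.75, 0.125, 1.625)
(u₂, v₂, w₂) = (0.75, 0.125, 1.625) − 0.125·(-3.5, -4.5, 9.5) = (1.1875, 0.6875, 0.4375)
(u₃, v₃, w₃) = (1.1875, 0.6875, 0.4375) − 0.125·(-0.875, -2.25, 4.75) = (1.296875, 0.96875, -0.15625)

(1.296875, 0.96875, -0.15625)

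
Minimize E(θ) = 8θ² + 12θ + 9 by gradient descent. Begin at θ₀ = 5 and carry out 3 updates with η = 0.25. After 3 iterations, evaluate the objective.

192825

E′(θ) = 16θ + 12
Step 1: E′(5) = 92; θ₁ = 5 − 0.25·92 = -18
Step 2: E′(-18) = -276; θ₂ = -18 − 0.25·(-276) = 51
Step 3: E′(51) = 828; θ₃ = 51 − 0.25·828 = -156
E(-156) = 192825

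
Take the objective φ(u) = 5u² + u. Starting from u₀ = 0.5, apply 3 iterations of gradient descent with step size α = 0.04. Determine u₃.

0.0296

φ′(u) = 10u + 1
Step 1: φ′(0.5) = 6; u₁ = 0.5 − 0.04·6 = 0.26
Step 2: φ′(0.26) = 3.6; u₂ = 0.26 − 0.04·3.6 = 0.116
Step 3: φ′(0.116) = 2.16; u₃ = 0.116 − 0.04·2.16 = 0.0296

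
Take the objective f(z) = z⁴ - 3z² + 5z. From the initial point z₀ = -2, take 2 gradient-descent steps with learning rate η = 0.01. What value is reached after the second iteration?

f′(z) = 4z³ - 6z + 5
z₁ = -2 − 0.01·(-15) = -1.85
z₂ = -1.85 − 0.01·(-9.2265) = -1.757735

-1.757735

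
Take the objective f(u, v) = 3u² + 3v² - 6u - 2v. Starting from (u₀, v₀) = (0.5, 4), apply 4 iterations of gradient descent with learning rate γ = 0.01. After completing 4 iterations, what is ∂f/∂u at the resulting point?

-2.34224688

∇f = (6u - 6, 6v - 2)
Step 1: at (0.5, 4), ∇f = (-3, 22) → (0.5, 4) − 0.01·(-3, 22) = (0.53, 3.78)
Step 2: at (0.53, 3.78), ∇f = (-2.82, 20.68) → (0.53, 3.78) − 0.01·(-2.82, 20.68) = (0.5582, 3.5732)
Step 3: at (0.5582, 3.5732), ∇f = (-2.6508, 19.4392) → (0.5582, 3.5732) − 0.01·(-2.6508, 19.4392) = (0.584708, 3.378808)
Step 4: at (0.584708, 3.378808), ∇f = (-2.491752, 18.272848) → (0.584708, 3.378808) − 0.01·(-2.491752, 18.272848) = (0.60962552, 3.19607952)
∂f/∂u at (0.60962552, 3.19607952) = -2.34224688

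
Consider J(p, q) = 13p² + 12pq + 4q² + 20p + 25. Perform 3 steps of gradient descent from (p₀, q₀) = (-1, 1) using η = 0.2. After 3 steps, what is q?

∇J = (26p + 12q + 20, 12p + 8q)
Step 1: at (-1, 1), ∇J = (6, -4) → (-1, 1) − 0.2·(6, -4) = (-2.2, 1.8)
Step 2: at (-2.2, 1.8), ∇J = (-15.6, -12) → (-2.2, 1.8) − 0.2·(-15.6, -12) = (0.92, 4.2)
Step 3: at (0.92, 4.2), ∇J = (94.32, 44.64) → (0.92, 4.2) − 0.2·(94.32, 44.64) = (-17.944, -4.728)
q = -4.728

-4.728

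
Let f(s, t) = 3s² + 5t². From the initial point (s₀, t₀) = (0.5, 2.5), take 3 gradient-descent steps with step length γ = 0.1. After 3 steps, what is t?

0

∇f = (6s, 10t)
(s₁, t₁) = (0.5, 2.5) − 0.1·(3, 25) = (0.2, 0)
(s₂, t₂) = (0.2, 0) − 0.1·(1.2, 0) = (0.08, 0)
(s₃, t₃) = (0.08, 0) − 0.1·(0.48, 0) = (0.032, 0)
t = 0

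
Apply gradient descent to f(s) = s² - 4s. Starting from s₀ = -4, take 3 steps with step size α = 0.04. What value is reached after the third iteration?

f′(s) = 2s - 4
Step 1: f′(-4) = -12; s₁ = -4 − 0.04·(-12) = -3.52
Step 2: f′(-3.52) = -11.04; s₂ = -3.52 − 0.04·(-11.04) = -3.0784
Step 3: f′(-3.0784) = -10.1568; s₃ = -3.0784 − 0.04·(-10.1568) = -2.672128

-2.672128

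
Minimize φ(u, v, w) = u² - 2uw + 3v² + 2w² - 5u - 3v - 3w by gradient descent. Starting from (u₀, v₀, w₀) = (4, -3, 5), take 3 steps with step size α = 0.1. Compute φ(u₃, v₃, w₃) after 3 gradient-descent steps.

-22.098352

∇φ = (2u - 2w - 5, 6v - 3, -2u + 4w - 3)
(u₁, v₁, w₁) = (4, -3, 5) − 0.1·(-7, -21, 9) = (4.7, -0.9, 4.1)
(u₂, v₂, w₂) = (4.7, -0.9, 4.1) − 0.1·(-3.8, -8.4, 4) = (5.08, -0.06, 3.7)
(u₃, v₃, w₃) = (5.08, -0.06, 3.7) − 0.1·(-2.24, -3.36, 1.64) = (5.304, 0.276, 3.536)
φ(5.304, 0.276, 3.536) = -22.098352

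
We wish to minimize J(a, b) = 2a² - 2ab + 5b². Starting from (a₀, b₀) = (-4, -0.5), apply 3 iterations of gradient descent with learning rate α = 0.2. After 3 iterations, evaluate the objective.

4.906512

∇J = (4a - 2b, -2a + 10b)
Step 1: at (-4, -0.5), ∇J = (-15, 3) → (-4, -0.5) − 0.2·(-15, 3) = (-1, -1.1)
Step 2: at (-1, -1.1), ∇J = (-1.8, -9) → (-1, -1.1) − 0.2·(-1.8, -9) = (-0.64, 0.7)
Step 3: at (-0.64, 0.7), ∇J = (-3.96, 8.28) → (-0.64, 0.7) − 0.2·(-3.96, 8.28) = (0.152, -0.956)
J(0.152, -0.956) = 4.906512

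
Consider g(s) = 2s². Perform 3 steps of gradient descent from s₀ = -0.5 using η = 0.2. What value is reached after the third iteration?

-0.004

g′(s) = 4s
s₁ = -0.5 − 0.2·(-2) = -0.1
s₂ = -0.1 − 0.2·(-0.4) = -0.02
s₃ = -0.02 − 0.2·(-0.08) = -0.004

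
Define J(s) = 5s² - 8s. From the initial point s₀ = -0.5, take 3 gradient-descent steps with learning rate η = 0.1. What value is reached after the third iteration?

0.8

J′(s) = 10s - 8
Step 1: J′(-0.5) = -13; s₁ = -0.5 − 0.1·(-13) = 0.8
Step 2: J′(0.8) = 0; s₂ = 0.8 − 0.1·0 = 0.8
Step 3: J′(0.8) = 0; s₃ = 0.8 − 0.1·0 = 0.8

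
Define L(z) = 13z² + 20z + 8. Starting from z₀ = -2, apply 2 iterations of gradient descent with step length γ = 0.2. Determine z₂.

L′(z) = 26z + 20
Step 1: L′(-2) = -32; z₁ = -2 − 0.2·(-32) = 4.4
Step 2: L′(4.4) = 134.4; z₂ = 4.4 − 0.2·134.4 = -22.48

-22.48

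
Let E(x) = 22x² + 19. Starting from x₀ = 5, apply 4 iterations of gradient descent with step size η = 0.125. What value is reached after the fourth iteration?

2050.3125

E′(x) = 44x
x₁ = 5 − 0.125·220 = -22.5
x₂ = -22.5 − 0.125·(-990) = 101.25
x₃ = 101.25 − 0.125·4455 = -455.625
x₄ = -455.625 − 0.125·(-20047.5) = 2050.3125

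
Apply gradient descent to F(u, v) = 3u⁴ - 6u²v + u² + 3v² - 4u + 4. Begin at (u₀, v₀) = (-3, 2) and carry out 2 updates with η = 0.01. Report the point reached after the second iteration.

∇F = (12u³ - 12uv + 2u - 4, -6u² + 6v)
(u₁, v₁) = (-3, 2) − 0.01·(-262, -42) = (-0.38, 2.42)
(u₂, v₂) = (-0.38, 2.42) − 0.01·(5.616736, 13.6536) = (-0.43616736, 2.283464)

(-0.43616736, 2.283464)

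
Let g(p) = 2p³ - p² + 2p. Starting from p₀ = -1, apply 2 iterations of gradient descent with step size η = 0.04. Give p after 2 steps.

g′(p) = 6p² - 2p + 2
p₁ = -1 − 0.04·10 = -1.4
p₂ = -1.4 − 0.04·16.56 = -2.0624

-2.0624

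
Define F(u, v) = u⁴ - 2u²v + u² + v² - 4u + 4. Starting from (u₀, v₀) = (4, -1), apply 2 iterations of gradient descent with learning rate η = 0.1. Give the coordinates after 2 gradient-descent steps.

(5216.5664, 113.312)

∇F = (4u³ - 4uv + 2u - 4, -2u² + 2v)
(u₁, v₁) = (4, -1) − 0.1·(276, -34) = (-23.6, 2.4)
(u₂, v₂) = (-23.6, 2.4) − 0.1·(-52401.664, -1109.12) = (5216.5664, 113.312)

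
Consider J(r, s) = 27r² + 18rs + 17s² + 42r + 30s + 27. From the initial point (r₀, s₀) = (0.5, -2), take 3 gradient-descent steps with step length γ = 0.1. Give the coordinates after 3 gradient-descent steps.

(-32.584, -14.412)

∇J = (54r + 18s + 42, 18r + 34s + 30)
(r₁, s₁) = (0.5, -2) − 0.1·(33, -29) = (-2.8, 0.9)
(r₂, s₂) = (-2.8, 0.9) − 0.1·(-93, 10.2) = (6.5, -0.12)
(r₃, s₃) = (6.5, -0.12) − 0.1·(390.84, 142.92) = (-32.584, -14.412)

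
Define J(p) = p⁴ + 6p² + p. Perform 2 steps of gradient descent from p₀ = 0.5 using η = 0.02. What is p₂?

0.24257

J′(p) = 4p³ + 12p + 1
Step 1: J′(0.5) = 7.5; p₁ = 0.5 − 0.02·7.5 = 0.35
Step 2: J′(0.35) = 5.3715; p₂ = 0.35 − 0.02·5.3715 = 0.24257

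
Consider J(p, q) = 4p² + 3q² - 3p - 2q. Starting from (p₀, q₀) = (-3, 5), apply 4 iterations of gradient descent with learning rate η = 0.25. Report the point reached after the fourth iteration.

(-3, 0.625)

∇J = (8p - 3, 6q - 2)
Step 1: at (-3, 5), ∇J = (-27, 28) → (-3, 5) − 0.25·(-27, 28) = (3.75, -2)
Step 2: at (3.75, -2), ∇J = (27, -14) → (3.75, -2) − 0.25·(27, -14) = (-3, 1.5)
Step 3: at (-3, 1.5), ∇J = (-27, 7) → (-3, 1.5) − 0.25·(-27, 7) = (3.75, -0.25)
Step 4: at (3.75, -0.25), ∇J = (27, -3.5) → (3.75, -0.25) − 0.25·(27, -3.5) = (-3, 0.625)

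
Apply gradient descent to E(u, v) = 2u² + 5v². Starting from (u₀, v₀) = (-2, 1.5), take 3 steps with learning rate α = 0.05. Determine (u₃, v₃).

∇E = (4u, 10v)
Step 1: at (-2, 1.5), ∇E = (-8, 15) → (-2, 1.5) − 0.05·(-8, 15) = (-1.6, 0.75)
Step 2: at (-1.6, 0.75), ∇E = (-6.4, 7.5) → (-1.6, 0.75) − 0.05·(-6.4, 7.5) = (-1.28, 0.375)
Step 3: at (-1.28, 0.375), ∇E = (-5.12, 3.75) → (-1.28, 0.375) − 0.05·(-5.12, 3.75) = (-1.024, 0.1875)

(-1.024, 0.1875)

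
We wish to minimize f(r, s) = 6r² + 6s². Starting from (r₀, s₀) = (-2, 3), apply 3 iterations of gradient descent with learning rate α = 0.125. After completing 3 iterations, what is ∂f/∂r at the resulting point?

3

∇f = (12r, 12s)
Step 1: at (-2, 3), ∇f = (-24, 36) → (-2, 3) − 0.125·(-24, 36) = (1, -1.5)
Step 2: at (1, -1.5), ∇f = (12, -18) → (1, -1.5) − 0.125·(12, -18) = (-0.5, 0.75)
Step 3: at (-0.5, 0.75), ∇f = (-6, 9) → (-0.5, 0.75) − 0.125·(-6, 9) = (0.25, -0.375)
∂f/∂r at (0.25, -0.375) = 3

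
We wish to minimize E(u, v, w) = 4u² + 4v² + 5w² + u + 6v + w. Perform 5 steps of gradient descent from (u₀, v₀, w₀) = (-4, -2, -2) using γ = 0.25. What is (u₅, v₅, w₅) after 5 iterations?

(3.75, 0.5, 14.328125)

∇E = (8u + 1, 8v + 6, 10w + 1)
Step 1: at (-4, -2, -2), ∇E = (-31, -10, -19) → (-4, -2, -2) − 0.25·(-31, -10, -19) = (3.75, 0.5, 2.75)
Step 2: at (3.75, 0.5, 2.75), ∇E = (31, 10, 28.5) → (3.75, 0.5, 2.75) − 0.25·(31, 10, 28.5) = (-4, -2, -4.375)
Step 3: at (-4, -2, -4.375), ∇E = (-31, -10, -42.75) → (-4, -2, -4.375) − 0.25·(-31, -10, -42.75) = (3.75, 0.5, 6.3125)
Step 4: at (3.75, 0.5, 6.3125), ∇E = (31, 10, 64.125) → (3.75, 0.5, 6.3125) − 0.25·(31, 10, 64.125) = (-4, -2, -9.71875)
Step 5: at (-4, -2, -9.71875), ∇E = (-31, -10, -96.1875) → (-4, -2, -9.71875) − 0.25·(-31, -10, -96.1875) = (3.75, 0.5, 14.328125)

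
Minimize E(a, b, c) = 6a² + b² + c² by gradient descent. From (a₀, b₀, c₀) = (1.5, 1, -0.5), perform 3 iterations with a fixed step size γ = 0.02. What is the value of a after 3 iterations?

0.658464

∇E = (12a, 2b, 2c)
Step 1: at (1.5, 1, -0.5), ∇E = (18, 2, -1) → (1.5, 1, -0.5) − 0.02·(18, 2, -1) = (1.14, 0.96, -0.48)
Step 2: at (1.14, 0.96, -0.48), ∇E = (13.68, 1.92, -0.96) → (1.14, 0.96, -0.48) − 0.02·(13.68, 1.92, -0.96) = (0.8664, 0.9216, -0.4608)
Step 3: at (0.8664, 0.9216, -0.4608), ∇E = (10.3968, 1.8432, -0.9216) → (0.8664, 0.9216, -0.4608) − 0.02·(10.3968, 1.8432, -0.9216) = (0.658464, 0.884736, -0.442368)
a = 0.658464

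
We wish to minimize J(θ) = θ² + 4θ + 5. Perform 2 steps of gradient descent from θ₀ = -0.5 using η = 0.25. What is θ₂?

-1.625

J′(θ) = 2θ + 4
θ₁ = -0.5 − 0.25·3 = -1.25
θ₂ = -1.25 − 0.25·1.5 = -1.625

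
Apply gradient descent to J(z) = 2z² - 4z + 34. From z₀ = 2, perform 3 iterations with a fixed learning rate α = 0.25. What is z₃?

J′(z) = 4z - 4
Step 1: J′(2) = 4; z₁ = 2 − 0.25·4 = 1
Step 2: J′(1) = 0; z₂ = 1 − 0.25·0 = 1
Step 3: J′(1) = 0; z₃ = 1 − 0.25·0 = 1

1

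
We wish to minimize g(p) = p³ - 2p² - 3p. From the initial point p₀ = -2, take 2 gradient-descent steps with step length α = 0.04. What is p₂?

-3.850688

g′(p) = 3p² - 4p - 3
p₁ = -2 − 0.04·17 = -2.68
p₂ = -2.68 − 0.04·29.2672 = -3.850688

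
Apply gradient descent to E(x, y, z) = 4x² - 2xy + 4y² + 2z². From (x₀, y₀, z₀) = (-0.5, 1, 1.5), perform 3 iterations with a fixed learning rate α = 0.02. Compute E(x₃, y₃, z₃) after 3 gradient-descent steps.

∇E = (8x - 2y, -2x + 8y, 4z)
(x₁, y₁, z₁) = (-0.5, 1, 1.5) − 0.02·(-6, 9, 6) = (-0.38, 0.82, 1.38)
(x₂, y₂, z₂) = (-0.38, 0.82, 1.38) − 0.02·(-4.68, 7.32, 5.52) = (-0.2864, 0.6736, 1.2696)
(x₃, y₃, z₃) = (-0.2864, 0.6736, 1.2696) − 0.02·(-3.6384, 5.9616, 5.0784) = (-0.213632, 0.554368, 1.168032)
E(-0.213632, 0.554368, 1.168032) = 4.377309038592

4.377309038592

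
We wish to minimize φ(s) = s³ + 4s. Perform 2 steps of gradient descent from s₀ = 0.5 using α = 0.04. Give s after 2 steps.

0.138468

φ′(s) = 3s² + 4
Step 1: φ′(0.5) = 4.75; s₁ = 0.5 − 0.04·4.75 = 0.31
Step 2: φ′(0.31) = 4.2883; s₂ = 0.31 − 0.04·4.2883 = 0.138468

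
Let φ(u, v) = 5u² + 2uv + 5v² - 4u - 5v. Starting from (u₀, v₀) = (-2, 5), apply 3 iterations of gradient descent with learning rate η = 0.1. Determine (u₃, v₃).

∇φ = (10u + 2v - 4, 2u + 10v - 5)
Step 1: at (-2, 5), ∇φ = (-14, 41) → (-2, 5) − 0.1·(-14, 41) = (-0.6, 0.9)
Step 2: at (-0.6, 0.9), ∇φ = (-8.2, 2.8) → (-0.6, 0.9) − 0.1·(-8.2, 2.8) = (0.22, 0.62)
Step 3: at (0.22, 0.62), ∇φ = (-0.56, 1.64) → (0.22, 0.62) − 0.1·(-0.56, 1.64) = (0.276, 0.456)

(0.276, 0.456)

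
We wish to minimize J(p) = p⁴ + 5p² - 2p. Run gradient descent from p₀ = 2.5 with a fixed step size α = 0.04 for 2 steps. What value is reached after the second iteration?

-0.34740992

J′(p) = 4p³ + 10p - 2
Step 1: J′(2.5) = 85.5; p₁ = 2.5 − 0.04·85.5 = -0.92
Step 2: J′(-0.92) = -14.314752; p₂ = -0.92 − 0.04·(-14.314752) = -0.34740992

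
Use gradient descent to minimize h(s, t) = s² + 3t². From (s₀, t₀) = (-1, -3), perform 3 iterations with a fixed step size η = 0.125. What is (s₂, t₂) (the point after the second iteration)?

(-0.5625, -0.1875)

∇h = (2s, 6t)
Step 1: at (-1, -3), ∇h = (-2, -18) → (-1, -3) − 0.125·(-2, -18) = (-0.75, -0.75)
Step 2: at (-0.75, -0.75), ∇h = (-1.5, -4.5) → (-0.75, -0.75) − 0.125·(-1.5, -4.5) = (-0.5625, -0.1875)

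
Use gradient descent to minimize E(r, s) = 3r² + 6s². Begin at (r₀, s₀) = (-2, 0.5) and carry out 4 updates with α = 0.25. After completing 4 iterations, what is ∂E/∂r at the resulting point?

-0.75

∇E = (6r, 12s)
(r₁, s₁) = (-2, 0.5) − 0.25·(-12, 6) = (1, -1)
(r₂, s₂) = (1, -1) − 0.25·(6, -12) = (-0.5, 2)
(r₃, s₃) = (-0.5, 2) − 0.25·(-3, 24) = (0.25, -4)
(r₄, s₄) = (0.25, -4) − 0.25·(1.5, -48) = (-0.125, 8)
∂E/∂r at (-0.125, 8) = -0.75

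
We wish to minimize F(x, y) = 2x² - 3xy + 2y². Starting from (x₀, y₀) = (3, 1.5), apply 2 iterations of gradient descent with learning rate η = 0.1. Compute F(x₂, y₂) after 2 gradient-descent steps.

3.3534

∇F = (4x - 3y, -3x + 4y)
Step 1: at (3, 1.5), ∇F = (7.5, -3) → (3, 1.5) − 0.1·(7.5, -3) = (2.25, 1.8)
Step 2: at (2.25, 1.8), ∇F = (3.6, 0.45) → (2.25, 1.8) − 0.1·(3.6, 0.45) = (1.89, 1.755)
F(1.89, 1.755) = 3.3534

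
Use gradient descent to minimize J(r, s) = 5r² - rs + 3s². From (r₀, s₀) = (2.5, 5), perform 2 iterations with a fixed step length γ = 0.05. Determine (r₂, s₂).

∇J = (10r - s, -r + 6s)
Step 1: at (2.5, 5), ∇J = (20, 27.5) → (2.5, 5) − 0.05·(20, 27.5) = (1.5, 3.625)
Step 2: at (1.5, 3.625), ∇J = (11.375, 20.25) → (1.5, 3.625) − 0.05·(11.375, 20.25) = (0.93125, 2.6125)

(0.93125, 2.6125)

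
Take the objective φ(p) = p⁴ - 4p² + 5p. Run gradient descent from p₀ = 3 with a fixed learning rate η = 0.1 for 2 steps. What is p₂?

φ′(p) = 4p³ - 8p + 5
p₁ = 3 − 0.1·89 = -5.9
p₂ = -5.9 − 0.1·(-769.316) = 71.0316

71.0316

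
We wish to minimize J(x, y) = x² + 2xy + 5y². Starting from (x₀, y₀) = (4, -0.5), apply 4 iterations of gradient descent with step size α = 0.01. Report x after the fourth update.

∇J = (2x + 2y, 2x + 10y)
(x₁, y₁) = (4, -0.5) − 0.01·(7, 3) = (3.93, -0.53)
(x₂, y₂) = (3.93, -0.53) − 0.01·(6.8, 2.56) = (3.862, -0.5556)
(x₃, y₃) = (3.862, -0.5556) − 0.01·(6.6128, 2.168) = (3.795872, -0.57728)
(x₄, y₄) = (3.795872, -0.57728) − 0.01·(6.437184, 1.818944) = (3.73150016, -0.59546944)
x = 3.73150016

3.73150016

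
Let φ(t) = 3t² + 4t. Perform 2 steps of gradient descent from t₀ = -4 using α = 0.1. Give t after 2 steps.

-1.2

φ′(t) = 6t + 4
t₁ = -4 − 0.1·(-20) = -2
t₂ = -2 − 0.1·(-8) = -1.2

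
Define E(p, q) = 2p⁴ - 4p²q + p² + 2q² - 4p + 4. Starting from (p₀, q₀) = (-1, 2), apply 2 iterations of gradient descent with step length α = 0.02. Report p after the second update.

-1.05790976

∇E = (8p³ - 8pq + 2p - 4, -4p² + 4q)
(p₁, q₁) = (-1, 2) − 0.02·(2, 4) = (-1.04, 1.92)
(p₂, q₂) = (-1.04, 1.92) − 0.02·(0.895488, 3.3536) = (-1.05790976, 1.852928)
p = -1.05790976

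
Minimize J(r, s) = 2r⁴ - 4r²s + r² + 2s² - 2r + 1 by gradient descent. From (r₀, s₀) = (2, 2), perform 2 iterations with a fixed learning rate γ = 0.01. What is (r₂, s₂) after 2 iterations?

(1.55708032, 2.107024)

∇J = (8r³ - 8rs + 2r - 2, -4r² + 4s)
(r₁, s₁) = (2, 2) − 0.01·(34, -8) = (1.66, 2.08)
(r₂, s₂) = (1.66, 2.08) − 0.01·(10.291968, -2.7024) = (1.55708032, 2.107024)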